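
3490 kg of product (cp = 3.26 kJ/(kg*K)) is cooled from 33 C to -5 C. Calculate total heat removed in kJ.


dT = 33 - (-5) = 38 K
Q = m * cp * dT = 3490 * 3.26 * 38
Q = 432341 kJ

432341


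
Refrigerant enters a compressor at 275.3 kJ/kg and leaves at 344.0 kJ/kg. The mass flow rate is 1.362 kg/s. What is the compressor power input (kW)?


dh = 344.0 - 275.3 = 68.7 kJ/kg
W = m_dot * dh = 1.362 * 68.7 = 93.57 kW

93.57


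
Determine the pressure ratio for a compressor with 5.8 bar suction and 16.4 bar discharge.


PR = P_high / P_low
PR = 16.4 / 5.8
PR = 2.828

2.828


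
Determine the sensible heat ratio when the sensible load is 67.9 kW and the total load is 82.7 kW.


SHR = Q_sensible / Q_total
SHR = 67.9 / 82.7
SHR = 0.821

0.821


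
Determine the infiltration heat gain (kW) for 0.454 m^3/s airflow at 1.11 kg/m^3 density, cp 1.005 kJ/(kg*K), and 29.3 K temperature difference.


Q = V_dot * rho * cp * dT
Q = 0.454 * 1.11 * 1.005 * 29.3
Q = 14.839 kW

14.839


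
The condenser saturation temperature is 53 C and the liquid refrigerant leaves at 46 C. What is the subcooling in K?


Subcooling = T_cond - T_liquid
Subcooling = 53 - 46
Subcooling = 7 K

7


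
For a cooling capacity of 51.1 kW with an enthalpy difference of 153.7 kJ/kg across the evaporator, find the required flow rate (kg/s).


m_dot = Q / dh
m_dot = 51.1 / 153.7
m_dot = 0.3325 kg/s

0.3325


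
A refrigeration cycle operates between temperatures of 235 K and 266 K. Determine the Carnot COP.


dT = 266 - 235 = 31 K
COP_carnot = T_cold / dT = 235 / 31
COP_carnot = 7.581

7.581


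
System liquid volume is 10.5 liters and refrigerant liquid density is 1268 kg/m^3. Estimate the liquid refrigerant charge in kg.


Charge = V * rho / 1000
Charge = 10.5 * 1268 / 1000
Charge = 13.31 kg

13.31


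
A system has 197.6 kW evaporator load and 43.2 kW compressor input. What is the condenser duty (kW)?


Q_cond = Q_evap + W
Q_cond = 197.6 + 43.2
Q_cond = 240.8 kW

240.8


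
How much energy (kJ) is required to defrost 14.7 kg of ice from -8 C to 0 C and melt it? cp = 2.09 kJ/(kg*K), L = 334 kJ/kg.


Sensible heat = cp * dT = 2.09 * 8 = 16.72 kJ/kg
Total per kg = 16.72 + 334 = 350.72 kJ/kg
Q = m * total = 14.7 * 350.72
Q = 5155.6 kJ

5155.6


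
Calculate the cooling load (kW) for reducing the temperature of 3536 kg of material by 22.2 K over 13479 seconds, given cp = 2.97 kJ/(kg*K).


Q = m * cp * dT / t
Q = 3536 * 2.97 * 22.2 / 13479
Q = 17.297 kW

17.297


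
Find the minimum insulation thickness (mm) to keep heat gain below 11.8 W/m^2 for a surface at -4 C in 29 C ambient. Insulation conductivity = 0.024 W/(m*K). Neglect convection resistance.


dT = 29 - (-4) = 33 K
thickness = k * dT / q_max * 1000
thickness = 0.024 * 33 / 11.8 * 1000
thickness = 67.1 mm

67.1


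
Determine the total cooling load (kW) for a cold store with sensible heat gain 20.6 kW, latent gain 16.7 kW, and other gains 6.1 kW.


Q_total = Q_s + Q_l + Q_misc
Q_total = 20.6 + 16.7 + 6.1
Q_total = 43.4 kW

43.4


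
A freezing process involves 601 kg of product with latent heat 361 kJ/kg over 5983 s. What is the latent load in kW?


Q_lat = m * h_fg / t
Q_lat = 601 * 361 / 5983
Q_lat = 36.26 kW

36.26


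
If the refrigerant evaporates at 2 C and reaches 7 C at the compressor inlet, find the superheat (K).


Superheat = T_suction - T_evap
Superheat = 7 - (2)
Superheat = 5 K

5


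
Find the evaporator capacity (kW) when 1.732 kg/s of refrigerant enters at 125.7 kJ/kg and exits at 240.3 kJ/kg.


dh = 240.3 - 125.7 = 114.6 kJ/kg
Q_evap = m_dot * dh = 1.732 * 114.6
Q_evap = 198.49 kW

198.49


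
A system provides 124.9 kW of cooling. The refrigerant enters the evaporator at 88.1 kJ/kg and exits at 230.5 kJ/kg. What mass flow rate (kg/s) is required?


dh = 230.5 - 88.1 = 142.4 kJ/kg
m_dot = Q / dh = 124.9 / 142.4 = 0.8771 kg/s

0.8771


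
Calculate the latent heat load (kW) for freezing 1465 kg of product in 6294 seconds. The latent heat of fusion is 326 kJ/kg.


Q_lat = m * h_fg / t
Q_lat = 1465 * 326 / 6294
Q_lat = 75.88 kW

75.88


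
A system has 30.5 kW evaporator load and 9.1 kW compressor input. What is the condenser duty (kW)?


Q_cond = Q_evap + W
Q_cond = 30.5 + 9.1
Q_cond = 39.6 kW

39.6


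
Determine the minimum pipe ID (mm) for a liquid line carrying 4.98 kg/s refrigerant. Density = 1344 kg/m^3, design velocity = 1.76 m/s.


A = m_dot / (rho * v) = 4.98 / (1344 * 1.76) = 0.002105316558 m^2
d = sqrt(4*A/pi) * 1000
d = 51.8 mm

51.8


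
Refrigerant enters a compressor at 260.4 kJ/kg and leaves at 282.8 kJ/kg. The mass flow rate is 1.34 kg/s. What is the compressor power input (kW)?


dh = 282.8 - 260.4 = 22.4 kJ/kg
W = m_dot * dh = 1.34 * 22.4 = 30.02 kW

30.02


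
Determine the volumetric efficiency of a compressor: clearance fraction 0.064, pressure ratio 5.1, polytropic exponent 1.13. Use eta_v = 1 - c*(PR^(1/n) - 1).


PR^(1/n) = 5.1^(1/1.13) = 4.22832438
eta_v = 1 - 0.064 * (4.22832438 - 1)
eta_v = 0.7934

0.7934


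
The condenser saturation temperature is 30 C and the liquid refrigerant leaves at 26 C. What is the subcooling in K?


Subcooling = T_cond - T_liquid
Subcooling = 30 - 26
Subcooling = 4 K

4


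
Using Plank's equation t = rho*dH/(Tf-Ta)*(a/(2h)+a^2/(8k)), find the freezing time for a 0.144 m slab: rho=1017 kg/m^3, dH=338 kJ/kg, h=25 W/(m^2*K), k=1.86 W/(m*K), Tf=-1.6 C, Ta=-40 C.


dT = -1.6 - (-40) = 38.4 K
term1 = a/(2h) = 0.144/(2*25) = 0.00288
term2 = a^2/(8k) = 0.144^2/(8*1.86) = 0.001393548387
t = rho*dH*1000/dT * (term1 + term2)
t = 1017*338*1000/38.4 * (0.00288 + 0.001393548387)
t = 38256 s

38256


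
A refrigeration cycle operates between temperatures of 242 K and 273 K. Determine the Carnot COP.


dT = 273 - 242 = 31 K
COP_carnot = T_cold / dT = 242 / 31
COP_carnot = 7.806

7.806


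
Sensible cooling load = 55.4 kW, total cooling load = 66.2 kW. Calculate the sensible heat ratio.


SHR = Q_sensible / Q_total
SHR = 55.4 / 66.2
SHR = 0.837

0.837


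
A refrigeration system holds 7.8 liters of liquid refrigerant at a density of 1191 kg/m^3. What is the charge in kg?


Charge = V * rho / 1000
Charge = 7.8 * 1191 / 1000
Charge = 9.29 kg

9.29


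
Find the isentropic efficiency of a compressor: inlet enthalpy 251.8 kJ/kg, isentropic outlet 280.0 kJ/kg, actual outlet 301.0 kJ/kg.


dh_ideal = 280.0 - 251.8 = 28.2 kJ/kg
dh_actual = 301.0 - 251.8 = 49.2 kJ/kg
eta_s = dh_ideal / dh_actual = 28.2 / 49.2
eta_s = 0.5732

0.5732


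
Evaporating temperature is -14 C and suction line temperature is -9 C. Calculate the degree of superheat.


Superheat = T_suction - T_evap
Superheat = -9 - (-14)
Superheat = 5 K

5


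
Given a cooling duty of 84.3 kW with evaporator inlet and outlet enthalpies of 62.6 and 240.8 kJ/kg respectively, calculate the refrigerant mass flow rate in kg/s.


dh = 240.8 - 62.6 = 178.2 kJ/kg
m_dot = Q / dh = 84.3 / 178.2 = 0.4731 kg/s

0.4731


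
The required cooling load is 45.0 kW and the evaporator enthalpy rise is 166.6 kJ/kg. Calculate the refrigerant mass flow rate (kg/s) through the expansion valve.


m_dot = Q / dh
m_dot = 45.0 / 166.6
m_dot = 0.2701 kg/s

0.2701


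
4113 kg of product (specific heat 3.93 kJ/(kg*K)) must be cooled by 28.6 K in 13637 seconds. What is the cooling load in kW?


Q = m * cp * dT / t
Q = 4113 * 3.93 * 28.6 / 13637
Q = 33.9 kW

33.9


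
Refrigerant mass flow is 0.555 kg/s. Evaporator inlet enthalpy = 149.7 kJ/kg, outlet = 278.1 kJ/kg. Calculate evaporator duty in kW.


dh = 278.1 - 149.7 = 128.4 kJ/kg
Q_evap = m_dot * dh = 0.555 * 128.4
Q_evap = 71.26 kW

71.26


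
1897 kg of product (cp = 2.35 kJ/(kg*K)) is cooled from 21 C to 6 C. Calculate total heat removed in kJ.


dT = 21 - (6) = 15 K
Q = m * cp * dT = 1897 * 2.35 * 15
Q = 66869 kJ

66869


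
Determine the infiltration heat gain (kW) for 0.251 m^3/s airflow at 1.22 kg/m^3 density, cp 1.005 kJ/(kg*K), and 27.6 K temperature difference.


Q = V_dot * rho * cp * dT
Q = 0.251 * 1.22 * 1.005 * 27.6
Q = 8.494 kW

8.494


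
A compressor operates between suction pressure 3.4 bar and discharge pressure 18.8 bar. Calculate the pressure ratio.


PR = P_high / P_low
PR = 18.8 / 3.4
PR = 5.529

5.529


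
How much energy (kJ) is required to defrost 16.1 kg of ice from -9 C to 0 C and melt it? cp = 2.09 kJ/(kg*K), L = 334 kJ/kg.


Sensible heat = cp * dT = 2.09 * 9 = 18.81 kJ/kg
Total per kg = 18.81 + 334 = 352.81 kJ/kg
Q = m * total = 16.1 * 352.81
Q = 5680.2 kJ

5680.2


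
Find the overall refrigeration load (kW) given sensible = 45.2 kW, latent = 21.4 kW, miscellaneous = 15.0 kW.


Q_total = Q_s + Q_l + Q_misc
Q_total = 45.2 + 21.4 + 15.0
Q_total = 81.6 kW

81.6


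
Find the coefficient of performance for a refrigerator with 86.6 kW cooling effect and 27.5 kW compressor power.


COP = Q_evap / W
COP = 86.6 / 27.5
COP = 3.149

3.149


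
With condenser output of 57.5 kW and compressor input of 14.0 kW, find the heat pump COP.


COP_hp = Q_cond / W
COP_hp = 57.5 / 14.0
COP_hp = 4.107

4.107


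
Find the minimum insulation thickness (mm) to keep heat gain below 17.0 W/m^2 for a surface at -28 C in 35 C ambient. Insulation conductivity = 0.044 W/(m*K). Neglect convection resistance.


dT = 35 - (-28) = 63 K
thickness = k * dT / q_max * 1000
thickness = 0.044 * 63 / 17.0 * 1000
thickness = 163.1 mm

163.1


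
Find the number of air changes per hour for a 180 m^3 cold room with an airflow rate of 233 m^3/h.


ACH = flow / volume
ACH = 233 / 180
ACH = 1.294

1.294


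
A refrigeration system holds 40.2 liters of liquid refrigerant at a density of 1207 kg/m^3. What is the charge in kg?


Charge = V * rho / 1000
Charge = 40.2 * 1207 / 1000
Charge = 48.52 kg

48.52


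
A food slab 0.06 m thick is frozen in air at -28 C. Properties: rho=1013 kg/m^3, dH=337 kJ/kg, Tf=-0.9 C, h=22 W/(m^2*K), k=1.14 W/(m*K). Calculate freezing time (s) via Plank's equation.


dT = -0.9 - (-28) = 27.1 K
term1 = a/(2h) = 0.06/(2*22) = 0.001363636364
term2 = a^2/(8k) = 0.06^2/(8*1.14) = 0.0003947368421
t = rho*dH*1000/dT * (term1 + term2)
t = 1013*337*1000/27.1 * (0.001363636364 + 0.0003947368421)
t = 22150 s

22150


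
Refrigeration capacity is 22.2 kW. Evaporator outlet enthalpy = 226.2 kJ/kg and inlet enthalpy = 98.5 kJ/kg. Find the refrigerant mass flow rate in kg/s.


dh = 226.2 - 98.5 = 127.7 kJ/kg
m_dot = Q / dh = 22.2 / 127.7 = 0.1738 kg/s

0.1738


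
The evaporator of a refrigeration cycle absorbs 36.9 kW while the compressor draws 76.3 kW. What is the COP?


COP = Q_evap / W
COP = 36.9 / 76.3
COP = 0.484

0.484


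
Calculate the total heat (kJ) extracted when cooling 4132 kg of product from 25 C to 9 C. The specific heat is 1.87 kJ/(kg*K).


dT = 25 - (9) = 16 K
Q = m * cp * dT = 4132 * 1.87 * 16
Q = 123629 kJ

123629


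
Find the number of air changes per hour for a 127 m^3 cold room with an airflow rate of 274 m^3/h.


ACH = flow / volume
ACH = 274 / 127
ACH = 2.157

2.157


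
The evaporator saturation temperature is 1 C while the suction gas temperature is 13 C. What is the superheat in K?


Superheat = T_suction - T_evap
Superheat = 13 - (1)
Superheat = 12 K

12


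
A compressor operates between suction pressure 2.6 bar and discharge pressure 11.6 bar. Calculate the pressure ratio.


PR = P_high / P_low
PR = 11.6 / 2.6
PR = 4.462

4.462


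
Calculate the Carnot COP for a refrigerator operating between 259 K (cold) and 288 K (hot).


dT = 288 - 259 = 29 K
COP_carnot = T_cold / dT = 259 / 29
COP_carnot = 8.931

8.931


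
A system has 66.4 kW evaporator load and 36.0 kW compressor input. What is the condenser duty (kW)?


Q_cond = Q_evap + W
Q_cond = 66.4 + 36.0
Q_cond = 102.4 kW

102.4


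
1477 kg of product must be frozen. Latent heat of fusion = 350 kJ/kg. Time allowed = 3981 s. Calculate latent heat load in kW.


Q_lat = m * h_fg / t
Q_lat = 1477 * 350 / 3981
Q_lat = 129.85 kW

129.85


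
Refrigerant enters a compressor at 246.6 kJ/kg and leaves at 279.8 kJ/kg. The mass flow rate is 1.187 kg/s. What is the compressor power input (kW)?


dh = 279.8 - 246.6 = 33.2 kJ/kg
W = m_dot * dh = 1.187 * 33.2 = 39.41 kW

39.41


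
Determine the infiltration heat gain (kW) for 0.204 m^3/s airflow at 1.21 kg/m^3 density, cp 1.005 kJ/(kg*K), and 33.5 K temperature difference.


Q = V_dot * rho * cp * dT
Q = 0.204 * 1.21 * 1.005 * 33.5
Q = 8.31 kW

8.31


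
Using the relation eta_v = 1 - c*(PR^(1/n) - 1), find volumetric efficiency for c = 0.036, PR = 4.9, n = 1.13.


PR^(1/n) = 4.9^(1/1.13) = 4.08124805
eta_v = 1 - 0.036 * (4.08124805 - 1)
eta_v = 0.8891

0.8891


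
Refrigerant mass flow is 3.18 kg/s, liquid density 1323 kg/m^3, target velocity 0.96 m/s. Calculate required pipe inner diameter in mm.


A = m_dot / (rho * v) = 3.18 / (1323 * 0.96) = 0.002503779289 m^2
d = sqrt(4*A/pi) * 1000
d = 56.5 mm

56.5


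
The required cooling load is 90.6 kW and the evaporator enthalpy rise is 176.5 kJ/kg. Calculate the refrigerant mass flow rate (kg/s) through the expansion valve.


m_dot = Q / dh
m_dot = 90.6 / 176.5
m_dot = 0.5133 kg/s

0.5133


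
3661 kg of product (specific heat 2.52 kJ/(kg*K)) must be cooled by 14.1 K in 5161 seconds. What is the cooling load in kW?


Q = m * cp * dT / t
Q = 3661 * 2.52 * 14.1 / 5161
Q = 25.205 kW

25.205


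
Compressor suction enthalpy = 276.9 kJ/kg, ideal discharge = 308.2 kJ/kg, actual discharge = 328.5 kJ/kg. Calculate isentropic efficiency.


dh_ideal = 308.2 - 276.9 = 31.3 kJ/kg
dh_actual = 328.5 - 276.9 = 51.6 kJ/kg
eta_s = dh_ideal / dh_actual = 31.3 / 51.6
eta_s = 0.6066

0.6066


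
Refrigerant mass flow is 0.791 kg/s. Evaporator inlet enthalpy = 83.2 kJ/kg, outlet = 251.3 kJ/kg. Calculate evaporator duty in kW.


dh = 251.3 - 83.2 = 168.1 kJ/kg
Q_evap = m_dot * dh = 0.791 * 168.1
Q_evap = 132.97 kW

132.97


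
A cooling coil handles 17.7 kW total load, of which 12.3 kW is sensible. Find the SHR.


SHR = Q_sensible / Q_total
SHR = 12.3 / 17.7
SHR = 0.695

0.695


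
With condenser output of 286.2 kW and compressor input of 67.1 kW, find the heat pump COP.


COP_hp = Q_cond / W
COP_hp = 286.2 / 67.1
COP_hp = 4.265

4.265


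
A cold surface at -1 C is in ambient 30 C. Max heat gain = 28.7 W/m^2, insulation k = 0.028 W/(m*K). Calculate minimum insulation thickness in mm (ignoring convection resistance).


dT = 30 - (-1) = 31 K
thickness = k * dT / q_max * 1000
thickness = 0.028 * 31 / 28.7 * 1000
thickness = 30.2 mm

30.2


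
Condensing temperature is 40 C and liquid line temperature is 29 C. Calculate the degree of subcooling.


Subcooling = T_cond - T_liquid
Subcooling = 40 - 29
Subcooling = 11 K

11


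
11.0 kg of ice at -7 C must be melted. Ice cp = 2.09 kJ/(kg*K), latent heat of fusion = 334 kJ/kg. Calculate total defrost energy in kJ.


Sensible heat = cp * dT = 2.09 * 7 = 14.63 kJ/kg
Total per kg = 14.63 + 334 = 348.63 kJ/kg
Q = m * total = 11.0 * 348.63
Q = 3834.9 kJ

3834.9


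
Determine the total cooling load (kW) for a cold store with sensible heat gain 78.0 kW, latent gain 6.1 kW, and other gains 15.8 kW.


Q_total = Q_s + Q_l + Q_misc
Q_total = 78.0 + 6.1 + 15.8
Q_total = 99.9 kW

99.9


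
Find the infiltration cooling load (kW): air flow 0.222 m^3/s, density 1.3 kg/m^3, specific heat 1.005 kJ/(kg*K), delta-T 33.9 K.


Q = V_dot * rho * cp * dT
Q = 0.222 * 1.3 * 1.005 * 33.9
Q = 9.832 kW

9.832


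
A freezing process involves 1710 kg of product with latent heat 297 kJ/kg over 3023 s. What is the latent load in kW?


Q_lat = m * h_fg / t
Q_lat = 1710 * 297 / 3023
Q_lat = 168.0 kW

168.0


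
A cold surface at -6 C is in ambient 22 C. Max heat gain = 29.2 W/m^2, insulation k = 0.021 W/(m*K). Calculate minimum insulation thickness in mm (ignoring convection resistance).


dT = 22 - (-6) = 28 K
thickness = k * dT / q_max * 1000
thickness = 0.021 * 28 / 29.2 * 1000
thickness = 20.1 mm

20.1


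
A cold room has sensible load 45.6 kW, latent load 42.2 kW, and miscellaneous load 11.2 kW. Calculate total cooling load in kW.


Q_total = Q_s + Q_l + Q_misc
Q_total = 45.6 + 42.2 + 11.2
Q_total = 99.0 kW

99.0


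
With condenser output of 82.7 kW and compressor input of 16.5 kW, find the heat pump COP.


COP_hp = Q_cond / W
COP_hp = 82.7 / 16.5
COP_hp = 5.012

5.012


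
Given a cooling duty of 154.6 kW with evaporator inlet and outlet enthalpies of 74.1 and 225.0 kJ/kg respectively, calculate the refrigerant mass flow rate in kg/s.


dh = 225.0 - 74.1 = 150.9 kJ/kg
m_dot = Q / dh = 154.6 / 150.9 = 1.0245 kg/s

1.0245


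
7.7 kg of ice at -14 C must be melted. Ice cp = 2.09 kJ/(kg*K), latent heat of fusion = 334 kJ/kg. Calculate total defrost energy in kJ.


Sensible heat = cp * dT = 2.09 * 14 = 29.26 kJ/kg
Total per kg = 29.26 + 334 = 363.26 kJ/kg
Q = m * total = 7.7 * 363.26
Q = 2797.1 kJ

2797.1


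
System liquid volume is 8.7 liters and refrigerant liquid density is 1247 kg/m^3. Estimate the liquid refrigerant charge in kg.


Charge = V * rho / 1000
Charge = 8.7 * 1247 / 1000
Charge = 10.85 kg

10.85


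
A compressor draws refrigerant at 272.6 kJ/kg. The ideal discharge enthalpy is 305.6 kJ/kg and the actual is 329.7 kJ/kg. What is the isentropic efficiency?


dh_ideal = 305.6 - 272.6 = 33.0 kJ/kg
dh_actual = 329.7 - 272.6 = 57.1 kJ/kg
eta_s = dh_ideal / dh_actual = 33.0 / 57.1
eta_s = 0.5779

0.5779


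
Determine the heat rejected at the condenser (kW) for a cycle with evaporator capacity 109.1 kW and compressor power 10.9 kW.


Q_cond = Q_evap + W
Q_cond = 109.1 + 10.9
Q_cond = 120.0 kW

120.0


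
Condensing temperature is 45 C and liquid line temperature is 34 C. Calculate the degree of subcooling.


Subcooling = T_cond - T_liquid
Subcooling = 45 - 34
Subcooling = 11 K

11


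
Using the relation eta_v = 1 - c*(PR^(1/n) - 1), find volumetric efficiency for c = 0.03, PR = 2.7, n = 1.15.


PR^(1/n) = 2.7^(1/1.15) = 2.37191393
eta_v = 1 - 0.03 * (2.37191393 - 1)
eta_v = 0.9588

0.9588


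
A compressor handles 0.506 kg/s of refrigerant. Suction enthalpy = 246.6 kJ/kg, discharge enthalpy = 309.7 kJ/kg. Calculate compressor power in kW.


dh = 309.7 - 246.6 = 63.1 kJ/kg
W = m_dot * dh = 0.506 * 63.1 = 31.93 kW

31.93


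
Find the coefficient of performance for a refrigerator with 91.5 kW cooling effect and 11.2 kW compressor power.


COP = Q_evap / W
COP = 91.5 / 11.2
COP = 8.17

8.17


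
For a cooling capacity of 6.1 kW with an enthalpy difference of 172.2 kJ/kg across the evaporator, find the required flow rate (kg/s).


m_dot = Q / dh
m_dot = 6.1 / 172.2
m_dot = 0.0354 kg/s

0.0354


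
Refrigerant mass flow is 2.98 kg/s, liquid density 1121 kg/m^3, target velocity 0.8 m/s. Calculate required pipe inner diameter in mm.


A = m_dot / (rho * v) = 2.98 / (1121 * 0.8) = 0.003322925959 m^2
d = sqrt(4*A/pi) * 1000
d = 65.0 mm

65.0


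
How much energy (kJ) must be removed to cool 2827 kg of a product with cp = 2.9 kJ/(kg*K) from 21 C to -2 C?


dT = 21 - (-2) = 23 K
Q = m * cp * dT = 2827 * 2.9 * 23
Q = 188561 kJ

188561


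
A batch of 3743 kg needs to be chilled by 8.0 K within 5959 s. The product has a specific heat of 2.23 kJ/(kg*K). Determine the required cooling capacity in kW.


Q = m * cp * dT / t
Q = 3743 * 2.23 * 8.0 / 5959
Q = 11.206 kW

11.206


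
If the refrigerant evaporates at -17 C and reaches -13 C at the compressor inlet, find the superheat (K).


Superheat = T_suction - T_evap
Superheat = -13 - (-17)
Superheat = 4 K

4


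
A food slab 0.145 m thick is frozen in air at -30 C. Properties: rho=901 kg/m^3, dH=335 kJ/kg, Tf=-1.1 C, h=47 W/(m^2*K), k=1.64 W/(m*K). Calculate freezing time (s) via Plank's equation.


dT = -1.1 - (-30) = 28.9 K
term1 = a/(2h) = 0.145/(2*47) = 0.001542553191
term2 = a^2/(8k) = 0.145^2/(8*1.64) = 0.001602515244
t = rho*dH*1000/dT * (term1 + term2)
t = 901*335*1000/28.9 * (0.001542553191 + 0.001602515244)
t = 32847 s

32847


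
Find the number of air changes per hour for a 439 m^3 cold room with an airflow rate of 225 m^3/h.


ACH = flow / volume
ACH = 225 / 439
ACH = 0.513

0.513


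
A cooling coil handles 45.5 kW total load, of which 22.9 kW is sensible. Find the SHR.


SHR = Q_sensible / Q_total
SHR = 22.9 / 45.5
SHR = 0.503

0.503


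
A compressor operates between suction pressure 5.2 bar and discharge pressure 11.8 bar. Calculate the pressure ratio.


PR = P_high / P_low
PR = 11.8 / 5.2
PR = 2.269

2.269


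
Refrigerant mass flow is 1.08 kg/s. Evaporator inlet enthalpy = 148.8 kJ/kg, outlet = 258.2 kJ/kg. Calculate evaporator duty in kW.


dh = 258.2 - 148.8 = 109.4 kJ/kg
Q_evap = m_dot * dh = 1.08 * 109.4
Q_evap = 118.15 kW

118.15


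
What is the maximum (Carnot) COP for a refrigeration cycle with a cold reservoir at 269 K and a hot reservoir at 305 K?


dT = 305 - 269 = 36 K
COP_carnot = T_cold / dT = 269 / 36
COP_carnot = 7.472

7.472


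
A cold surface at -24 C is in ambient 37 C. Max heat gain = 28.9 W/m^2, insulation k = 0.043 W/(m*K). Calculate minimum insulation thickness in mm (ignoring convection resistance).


dT = 37 - (-24) = 61 K
thickness = k * dT / q_max * 1000
thickness = 0.043 * 61 / 28.9 * 1000
thickness = 90.8 mm

90.8


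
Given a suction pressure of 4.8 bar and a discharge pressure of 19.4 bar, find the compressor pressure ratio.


PR = P_high / P_low
PR = 19.4 / 4.8
PR = 4.042

4.042


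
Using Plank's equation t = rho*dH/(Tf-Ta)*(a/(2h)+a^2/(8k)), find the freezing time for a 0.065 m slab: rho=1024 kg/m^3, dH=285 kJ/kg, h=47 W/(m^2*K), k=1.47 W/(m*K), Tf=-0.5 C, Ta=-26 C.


dT = -0.5 - (-26) = 25.5 K
term1 = a/(2h) = 0.065/(2*47) = 0.0006914893617
term2 = a^2/(8k) = 0.065^2/(8*1.47) = 0.0003592687075
t = rho*dH*1000/dT * (term1 + term2)
t = 1024*285*1000/25.5 * (0.0006914893617 + 0.0003592687075)
t = 12026 s

12026


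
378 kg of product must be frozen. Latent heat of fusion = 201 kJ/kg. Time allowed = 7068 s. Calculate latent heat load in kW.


Q_lat = m * h_fg / t
Q_lat = 378 * 201 / 7068
Q_lat = 10.75 kW

10.75


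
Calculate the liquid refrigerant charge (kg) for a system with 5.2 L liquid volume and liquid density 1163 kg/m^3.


Charge = V * rho / 1000
Charge = 5.2 * 1163 / 1000
Charge = 6.05 kg

6.05


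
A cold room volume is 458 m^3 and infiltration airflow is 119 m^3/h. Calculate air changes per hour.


ACH = flow / volume
ACH = 119 / 458
ACH = 0.26

0.26


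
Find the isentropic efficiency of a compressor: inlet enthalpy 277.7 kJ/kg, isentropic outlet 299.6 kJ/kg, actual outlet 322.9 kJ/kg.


dh_ideal = 299.6 - 277.7 = 21.9 kJ/kg
dh_actual = 322.9 - 277.7 = 45.2 kJ/kg
eta_s = dh_ideal / dh_actual = 21.9 / 45.2
eta_s = 0.4845

0.4845


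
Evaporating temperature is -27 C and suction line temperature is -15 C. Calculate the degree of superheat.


Superheat = T_suction - T_evap
Superheat = -15 - (-27)
Superheat = 12 K

12


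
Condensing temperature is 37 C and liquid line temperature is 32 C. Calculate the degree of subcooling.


Subcooling = T_cond - T_liquid
Subcooling = 37 - 32
Subcooling = 5 K

5


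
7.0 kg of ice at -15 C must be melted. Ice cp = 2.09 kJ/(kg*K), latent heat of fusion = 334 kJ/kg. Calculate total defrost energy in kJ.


Sensible heat = cp * dT = 2.09 * 15 = 31.35 kJ/kg
Total per kg = 31.35 + 334 = 365.35 kJ/kg
Q = m * total = 7.0 * 365.35
Q = 2557.5 kJ

2557.5


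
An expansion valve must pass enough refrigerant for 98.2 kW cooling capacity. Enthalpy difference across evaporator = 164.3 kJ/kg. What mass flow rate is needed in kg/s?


m_dot = Q / dh
m_dot = 98.2 / 164.3
m_dot = 0.5977 kg/s

0.5977


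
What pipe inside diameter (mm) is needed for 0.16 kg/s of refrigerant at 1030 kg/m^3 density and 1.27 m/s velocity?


A = m_dot / (rho * v) = 0.16 / (1030 * 1.27) = 0.0001223148077 m^2
d = sqrt(4*A/pi) * 1000
d = 12.5 mm

12.5


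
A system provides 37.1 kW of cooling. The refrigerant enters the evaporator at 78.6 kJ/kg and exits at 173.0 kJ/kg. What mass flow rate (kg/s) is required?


dh = 173.0 - 78.6 = 94.4 kJ/kg
m_dot = Q / dh = 37.1 / 94.4 = 0.393 kg/s

0.393


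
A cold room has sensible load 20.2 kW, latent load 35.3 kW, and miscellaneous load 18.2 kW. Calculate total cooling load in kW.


Q_total = Q_s + Q_l + Q_misc
Q_total = 20.2 + 35.3 + 18.2
Q_total = 73.7 kW

73.7


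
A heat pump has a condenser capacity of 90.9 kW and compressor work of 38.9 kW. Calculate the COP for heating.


COP_hp = Q_cond / W
COP_hp = 90.9 / 38.9
COP_hp = 2.337

2.337


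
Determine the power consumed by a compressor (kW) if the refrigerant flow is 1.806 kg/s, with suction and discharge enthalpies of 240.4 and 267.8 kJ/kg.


dh = 267.8 - 240.4 = 27.4 kJ/kg
W = m_dot * dh = 1.806 * 27.4 = 49.48 kW

49.48


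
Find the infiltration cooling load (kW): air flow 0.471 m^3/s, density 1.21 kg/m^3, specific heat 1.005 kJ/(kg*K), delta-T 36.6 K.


Q = V_dot * rho * cp * dT
Q = 0.471 * 1.21 * 1.005 * 36.6
Q = 20.963 kW

20.963


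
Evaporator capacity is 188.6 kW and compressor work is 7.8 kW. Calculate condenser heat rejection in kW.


Q_cond = Q_evap + W
Q_cond = 188.6 + 7.8
Q_cond = 196.4 kW

196.4


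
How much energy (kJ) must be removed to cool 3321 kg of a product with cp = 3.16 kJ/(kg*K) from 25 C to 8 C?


dT = 25 - (8) = 17 K
Q = m * cp * dT = 3321 * 3.16 * 17
Q = 178404 kJ

178404


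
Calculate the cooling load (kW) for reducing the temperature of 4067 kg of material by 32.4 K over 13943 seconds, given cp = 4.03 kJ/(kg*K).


Q = m * cp * dT / t
Q = 4067 * 4.03 * 32.4 / 13943
Q = 38.086 kW

38.086


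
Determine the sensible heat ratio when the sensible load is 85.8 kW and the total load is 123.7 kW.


SHR = Q_sensible / Q_total
SHR = 85.8 / 123.7
SHR = 0.694

0.694


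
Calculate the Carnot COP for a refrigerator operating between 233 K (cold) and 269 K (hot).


dT = 269 - 233 = 36 K
COP_carnot = T_cold / dT = 233 / 36
COP_carnot = 6.472

6.472


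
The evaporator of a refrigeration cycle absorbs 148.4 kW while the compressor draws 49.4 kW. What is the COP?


COP = Q_evap / W
COP = 148.4 / 49.4
COP = 3.004

3.004


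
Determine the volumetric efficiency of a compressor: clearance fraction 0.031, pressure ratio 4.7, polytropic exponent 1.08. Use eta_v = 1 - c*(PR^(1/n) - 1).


PR^(1/n) = 4.7^(1/1.08) = 4.1909534
eta_v = 1 - 0.031 * (4.1909534 - 1)
eta_v = 0.9011

0.9011


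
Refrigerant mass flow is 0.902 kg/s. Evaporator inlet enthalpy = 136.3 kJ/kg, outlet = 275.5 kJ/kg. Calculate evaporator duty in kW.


dh = 275.5 - 136.3 = 139.2 kJ/kg
Q_evap = m_dot * dh = 0.902 * 139.2
Q_evap = 125.56 kW

125.56


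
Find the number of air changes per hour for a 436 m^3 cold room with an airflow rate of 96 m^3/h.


ACH = flow / volume
ACH = 96 / 436
ACH = 0.22

0.22


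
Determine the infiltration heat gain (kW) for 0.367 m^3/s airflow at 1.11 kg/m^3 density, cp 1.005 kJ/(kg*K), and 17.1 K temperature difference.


Q = V_dot * rho * cp * dT
Q = 0.367 * 1.11 * 1.005 * 17.1
Q = 7.001 kW

7.001


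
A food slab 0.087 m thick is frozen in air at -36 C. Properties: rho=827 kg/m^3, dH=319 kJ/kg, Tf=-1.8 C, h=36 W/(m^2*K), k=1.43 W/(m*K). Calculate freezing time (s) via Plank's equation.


dT = -1.8 - (-36) = 34.2 K
term1 = a/(2h) = 0.087/(2*36) = 0.001208333333
term2 = a^2/(8k) = 0.087^2/(8*1.43) = 0.0006616258741
t = rho*dH*1000/dT * (term1 + term2)
t = 827*319*1000/34.2 * (0.001208333333 + 0.0006616258741)
t = 14425 s

14425


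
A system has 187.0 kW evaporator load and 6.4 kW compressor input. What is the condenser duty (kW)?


Q_cond = Q_evap + W
Q_cond = 187.0 + 6.4
Q_cond = 193.4 kW

193.4


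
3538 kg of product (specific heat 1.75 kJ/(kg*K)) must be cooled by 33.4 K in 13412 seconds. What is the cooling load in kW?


Q = m * cp * dT / t
Q = 3538 * 1.75 * 33.4 / 13412
Q = 15.419 kW

15.419


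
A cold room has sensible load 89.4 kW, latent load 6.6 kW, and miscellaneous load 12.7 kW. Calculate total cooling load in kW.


Q_total = Q_s + Q_l + Q_misc
Q_total = 89.4 + 6.6 + 12.7
Q_total = 108.7 kW

108.7


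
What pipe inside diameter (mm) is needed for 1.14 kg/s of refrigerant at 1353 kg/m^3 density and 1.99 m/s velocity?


A = m_dot / (rho * v) = 1.14 / (1353 * 1.99) = 0.0004234030463 m^2
d = sqrt(4*A/pi) * 1000
d = 23.2 mm

23.2


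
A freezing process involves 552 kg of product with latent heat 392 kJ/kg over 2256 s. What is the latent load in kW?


Q_lat = m * h_fg / t
Q_lat = 552 * 392 / 2256
Q_lat = 95.91 kW

95.91


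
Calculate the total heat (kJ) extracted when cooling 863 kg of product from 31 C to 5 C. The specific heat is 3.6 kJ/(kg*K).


dT = 31 - (5) = 26 K
Q = m * cp * dT = 863 * 3.6 * 26
Q = 80777 kJ

80777


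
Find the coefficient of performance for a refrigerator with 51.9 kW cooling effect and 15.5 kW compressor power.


COP = Q_evap / W
COP = 51.9 / 15.5
COP = 3.348

3.348


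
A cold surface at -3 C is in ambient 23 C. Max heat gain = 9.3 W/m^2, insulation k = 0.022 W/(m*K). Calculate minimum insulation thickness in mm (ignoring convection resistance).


dT = 23 - (-3) = 26 K
thickness = k * dT / q_max * 1000
thickness = 0.022 * 26 / 9.3 * 1000
thickness = 61.5 mm

61.5


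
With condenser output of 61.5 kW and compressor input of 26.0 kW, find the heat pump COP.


COP_hp = Q_cond / W
COP_hp = 61.5 / 26.0
COP_hp = 2.365

2.365


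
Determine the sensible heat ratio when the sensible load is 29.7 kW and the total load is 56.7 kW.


SHR = Q_sensible / Q_total
SHR = 29.7 / 56.7
SHR = 0.524

0.524


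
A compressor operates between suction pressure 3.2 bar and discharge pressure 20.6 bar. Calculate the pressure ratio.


PR = P_high / P_low
PR = 20.6 / 3.2
PR = 6.438

6.438


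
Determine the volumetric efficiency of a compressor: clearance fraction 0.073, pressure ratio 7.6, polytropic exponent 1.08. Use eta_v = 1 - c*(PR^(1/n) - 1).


PR^(1/n) = 7.6^(1/1.08) = 6.53985533
eta_v = 1 - 0.073 * (6.53985533 - 1)
eta_v = 0.5956

0.5956


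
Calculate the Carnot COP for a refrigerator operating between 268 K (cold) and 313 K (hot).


dT = 313 - 268 = 45 K
COP_carnot = T_cold / dT = 268 / 45
COP_carnot = 5.956

5.956


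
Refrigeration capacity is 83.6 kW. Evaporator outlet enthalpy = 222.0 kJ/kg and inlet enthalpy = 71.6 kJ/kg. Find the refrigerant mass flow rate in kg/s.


dh = 222.0 - 71.6 = 150.4 kJ/kg
m_dot = Q / dh = 83.6 / 150.4 = 0.5559 kg/s

0.5559


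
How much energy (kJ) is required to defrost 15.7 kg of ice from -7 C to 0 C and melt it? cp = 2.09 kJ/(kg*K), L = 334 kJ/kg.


Sensible heat = cp * dT = 2.09 * 7 = 14.63 kJ/kg
Total per kg = 14.63 + 334 = 348.63 kJ/kg
Q = m * total = 15.7 * 348.63
Q = 5473.5 kJ

5473.5


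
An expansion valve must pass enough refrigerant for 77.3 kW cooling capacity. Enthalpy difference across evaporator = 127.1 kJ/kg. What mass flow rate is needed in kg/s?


m_dot = Q / dh
m_dot = 77.3 / 127.1
m_dot = 0.6082 kg/s

0.6082


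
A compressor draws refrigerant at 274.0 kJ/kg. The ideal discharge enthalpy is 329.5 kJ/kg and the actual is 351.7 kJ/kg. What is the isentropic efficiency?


dh_ideal = 329.5 - 274.0 = 55.5 kJ/kg
dh_actual = 351.7 - 274.0 = 77.7 kJ/kg
eta_s = dh_ideal / dh_actual = 55.5 / 77.7
eta_s = 0.7143

0.7143


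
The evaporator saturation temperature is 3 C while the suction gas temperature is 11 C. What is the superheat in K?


Superheat = T_suction - T_evap
Superheat = 11 - (3)
Superheat = 8 K

8


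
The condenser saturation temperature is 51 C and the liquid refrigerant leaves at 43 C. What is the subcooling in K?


Subcooling = T_cond - T_liquid
Subcooling = 51 - 43
Subcooling = 8 K

8


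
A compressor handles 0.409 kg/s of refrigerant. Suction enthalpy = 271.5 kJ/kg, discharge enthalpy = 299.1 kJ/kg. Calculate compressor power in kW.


dh = 299.1 - 271.5 = 27.6 kJ/kg
W = m_dot * dh = 0.409 * 27.6 = 11.29 kW

11.29


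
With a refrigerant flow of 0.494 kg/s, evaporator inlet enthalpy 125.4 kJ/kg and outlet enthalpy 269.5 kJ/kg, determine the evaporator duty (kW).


dh = 269.5 - 125.4 = 144.1 kJ/kg
Q_evap = m_dot * dh = 0.494 * 144.1
Q_evap = 71.19 kW

71.19


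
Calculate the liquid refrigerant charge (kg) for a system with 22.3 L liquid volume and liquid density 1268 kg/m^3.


Charge = V * rho / 1000
Charge = 22.3 * 1268 / 1000
Charge = 28.28 kg

28.28


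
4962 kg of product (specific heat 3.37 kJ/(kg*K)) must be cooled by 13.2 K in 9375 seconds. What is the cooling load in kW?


Q = m * cp * dT / t
Q = 4962 * 3.37 * 13.2 / 9375
Q = 23.544 kW

23.544


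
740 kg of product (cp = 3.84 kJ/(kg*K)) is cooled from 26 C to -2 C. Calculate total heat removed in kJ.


dT = 26 - (-2) = 28 K
Q = m * cp * dT = 740 * 3.84 * 28
Q = 79565 kJ

79565


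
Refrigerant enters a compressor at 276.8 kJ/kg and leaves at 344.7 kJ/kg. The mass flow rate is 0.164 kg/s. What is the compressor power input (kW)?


dh = 344.7 - 276.8 = 67.9 kJ/kg
W = m_dot * dh = 0.164 * 67.9 = 11.14 kW

11.14


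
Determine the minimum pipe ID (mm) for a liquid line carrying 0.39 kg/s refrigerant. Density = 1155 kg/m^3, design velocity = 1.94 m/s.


A = m_dot / (rho * v) = 0.39 / (1155 * 1.94) = 0.0001740527514 m^2
d = sqrt(4*A/pi) * 1000
d = 14.9 mm

14.9


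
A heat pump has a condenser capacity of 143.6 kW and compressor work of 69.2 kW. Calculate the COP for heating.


COP_hp = Q_cond / W
COP_hp = 143.6 / 69.2
COP_hp = 2.075

2.075


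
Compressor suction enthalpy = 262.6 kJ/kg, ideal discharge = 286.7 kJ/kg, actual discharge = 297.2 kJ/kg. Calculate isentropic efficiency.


dh_ideal = 286.7 - 262.6 = 24.1 kJ/kg
dh_actual = 297.2 - 262.6 = 34.6 kJ/kg
eta_s = dh_ideal / dh_actual = 24.1 / 34.6
eta_s = 0.6965

0.6965


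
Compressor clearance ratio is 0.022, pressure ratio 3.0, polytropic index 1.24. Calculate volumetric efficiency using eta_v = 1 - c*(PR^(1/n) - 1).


PR^(1/n) = 3.0^(1/1.24) = 2.42535439
eta_v = 1 - 0.022 * (2.42535439 - 1)
eta_v = 0.9686

0.9686


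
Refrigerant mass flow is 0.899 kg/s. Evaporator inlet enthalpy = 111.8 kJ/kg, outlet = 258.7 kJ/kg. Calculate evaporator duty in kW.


dh = 258.7 - 111.8 = 146.9 kJ/kg
Q_evap = m_dot * dh = 0.899 * 146.9
Q_evap = 132.06 kW

132.06


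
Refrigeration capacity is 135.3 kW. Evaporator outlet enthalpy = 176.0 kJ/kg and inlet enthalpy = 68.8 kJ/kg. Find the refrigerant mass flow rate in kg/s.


dh = 176.0 - 68.8 = 107.2 kJ/kg
m_dot = Q / dh = 135.3 / 107.2 = 1.2621 kg/s

1.2621


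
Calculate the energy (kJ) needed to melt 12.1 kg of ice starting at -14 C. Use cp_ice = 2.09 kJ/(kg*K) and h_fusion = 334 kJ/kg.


Sensible heat = cp * dT = 2.09 * 14 = 29.26 kJ/kg
Total per kg = 29.26 + 334 = 363.26 kJ/kg
Q = m * total = 12.1 * 363.26
Q = 4395.4 kJ

4395.4


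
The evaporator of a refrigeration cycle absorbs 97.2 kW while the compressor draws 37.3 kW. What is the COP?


COP = Q_evap / W
COP = 97.2 / 37.3
COP = 2.606

2.606


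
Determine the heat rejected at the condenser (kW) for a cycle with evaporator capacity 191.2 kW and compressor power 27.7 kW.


Q_cond = Q_evap + W
Q_cond = 191.2 + 27.7
Q_cond = 218.9 kW

218.9


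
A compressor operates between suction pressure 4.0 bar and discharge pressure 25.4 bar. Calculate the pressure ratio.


PR = P_high / P_low
PR = 25.4 / 4.0
PR = 6.35

6.35


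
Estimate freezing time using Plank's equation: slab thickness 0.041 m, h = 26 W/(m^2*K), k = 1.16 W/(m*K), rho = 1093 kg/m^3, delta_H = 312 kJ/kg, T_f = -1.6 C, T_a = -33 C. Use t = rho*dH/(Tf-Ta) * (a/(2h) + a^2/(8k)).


dT = -1.6 - (-33) = 31.4 K
term1 = a/(2h) = 0.041/(2*26) = 0.0007884615385
term2 = a^2/(8k) = 0.041^2/(8*1.16) = 0.0001811422414
t = rho*dH*1000/dT * (term1 + term2)
t = 1093*312*1000/31.4 * (0.0007884615385 + 0.0001811422414)
t = 10530 s

10530


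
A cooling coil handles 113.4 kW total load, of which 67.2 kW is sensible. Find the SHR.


SHR = Q_sensible / Q_total
SHR = 67.2 / 113.4
SHR = 0.593

0.593


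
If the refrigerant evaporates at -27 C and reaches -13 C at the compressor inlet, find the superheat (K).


Superheat = T_suction - T_evap
Superheat = -13 - (-27)
Superheat = 14 K

14


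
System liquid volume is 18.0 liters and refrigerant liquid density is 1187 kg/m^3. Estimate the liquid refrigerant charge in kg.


Charge = V * rho / 1000
Charge = 18.0 * 1187 / 1000
Charge = 21.37 kg

21.37


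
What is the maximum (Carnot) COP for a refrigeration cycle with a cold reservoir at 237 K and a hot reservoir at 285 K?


dT = 285 - 237 = 48 K
COP_carnot = T_cold / dT = 237 / 48
COP_carnot = 4.938

4.938


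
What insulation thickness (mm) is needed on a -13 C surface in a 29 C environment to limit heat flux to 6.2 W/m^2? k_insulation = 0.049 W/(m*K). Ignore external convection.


dT = 29 - (-13) = 42 K
thickness = k * dT / q_max * 1000
thickness = 0.049 * 42 / 6.2 * 1000
thickness = 331.9 mm

331.9


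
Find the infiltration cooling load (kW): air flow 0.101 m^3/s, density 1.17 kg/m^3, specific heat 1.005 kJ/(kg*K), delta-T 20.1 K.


Q = V_dot * rho * cp * dT
Q = 0.101 * 1.17 * 1.005 * 20.1
Q = 2.387 kW

2.387


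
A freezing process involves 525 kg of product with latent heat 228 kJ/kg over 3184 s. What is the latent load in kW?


Q_lat = m * h_fg / t
Q_lat = 525 * 228 / 3184
Q_lat = 37.59 kW

37.59


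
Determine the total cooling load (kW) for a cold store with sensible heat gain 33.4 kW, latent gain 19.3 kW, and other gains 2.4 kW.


Q_total = Q_s + Q_l + Q_misc
Q_total = 33.4 + 19.3 + 2.4
Q_total = 55.1 kW

55.1


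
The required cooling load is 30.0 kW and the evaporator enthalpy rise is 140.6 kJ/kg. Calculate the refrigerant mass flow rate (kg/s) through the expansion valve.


m_dot = Q / dh
m_dot = 30.0 / 140.6
m_dot = 0.2134 kg/s

0.2134


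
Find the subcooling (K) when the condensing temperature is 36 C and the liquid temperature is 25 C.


Subcooling = T_cond - T_liquid
Subcooling = 36 - 25
Subcooling = 11 K

11


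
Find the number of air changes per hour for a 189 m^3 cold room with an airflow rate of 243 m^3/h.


ACH = flow / volume
ACH = 243 / 189
ACH = 1.286

1.286


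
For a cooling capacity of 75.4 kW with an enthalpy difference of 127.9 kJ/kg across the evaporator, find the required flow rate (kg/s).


m_dot = Q / dh
m_dot = 75.4 / 127.9
m_dot = 0.5895 kg/s

0.5895


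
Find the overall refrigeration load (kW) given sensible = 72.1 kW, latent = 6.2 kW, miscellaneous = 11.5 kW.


Q_total = Q_s + Q_l + Q_misc
Q_total = 72.1 + 6.2 + 11.5
Q_total = 89.8 kW

89.8


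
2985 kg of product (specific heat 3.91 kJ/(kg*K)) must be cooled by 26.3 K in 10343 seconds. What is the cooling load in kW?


Q = m * cp * dT / t
Q = 2985 * 3.91 * 26.3 / 10343
Q = 29.678 kW

29.678


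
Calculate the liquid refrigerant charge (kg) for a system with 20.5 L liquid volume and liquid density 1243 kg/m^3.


Charge = V * rho / 1000
Charge = 20.5 * 1243 / 1000
Charge = 25.48 kg

25.48


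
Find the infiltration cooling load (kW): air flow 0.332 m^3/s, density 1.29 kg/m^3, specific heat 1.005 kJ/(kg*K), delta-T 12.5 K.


Q = V_dot * rho * cp * dT
Q = 0.332 * 1.29 * 1.005 * 12.5
Q = 5.38 kW

5.38


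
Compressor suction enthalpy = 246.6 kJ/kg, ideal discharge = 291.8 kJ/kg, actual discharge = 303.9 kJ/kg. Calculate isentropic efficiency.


dh_ideal = 291.8 - 246.6 = 45.2 kJ/kg
dh_actual = 303.9 - 246.6 = 57.3 kJ/kg
eta_s = dh_ideal / dh_actual = 45.2 / 57.3
eta_s = 0.7888

0.7888
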